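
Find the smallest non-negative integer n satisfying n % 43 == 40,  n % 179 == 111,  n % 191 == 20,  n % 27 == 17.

Combine the congruences pairwise.
From n ≡ 40 (mod 43) write n = 40 + 43t. Substituting into n ≡ 111 (mod 179) gives 43t ≡ 71 (mod 179), and since 43⁻¹ ≡ 25 (mod 179), t ≡ 164. Hence n ≡ 40 + 43·164 = 7092 (mod 7697).
From n ≡ 7092 (mod 7697) write n = 7092 + 7697t. Substituting into n ≡ 20 (mod 191) gives 7697t ≡ 186 (mod 191), and since 57⁻¹ ≡ 124 (mod 191), t ≡ 144. Hence n ≡ 7092 + 7697·144 = 1115460 (mod 1470127).
From n ≡ 1115460 (mod 1470127) write n = 1115460 + 1470127t. Substituting into n ≡ 17 (mod 27) gives 1470127t ≡ 8 (mod 27), and since 4⁻¹ ≡ 7 (mod 27), t ≡ 2. Hence n ≡ 1115460 + 1470127·2 = 4055714 (mod 39693429).

4055714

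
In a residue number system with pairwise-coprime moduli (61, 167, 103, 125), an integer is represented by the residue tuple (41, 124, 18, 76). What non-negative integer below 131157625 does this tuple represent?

26508201

From x ≡ 41 (mod 61) write x = 41 + 61t. Substituting into x ≡ 124 (mod 167) gives 61t ≡ 83 (mod 167), and since 61⁻¹ ≡ 115 (mod 167), t ≡ 26. Hence x ≡ 41 + 61·26 = 1627 (mod 10187).
From x ≡ 1627 (mod 10187) write x = 1627 + 10187t. Substituting into x ≡ 18 (mod 103) gives 10187t ≡ 39 (mod 103), and since 93⁻¹ ≡ 72 (mod 103), t ≡ 27. Hence x ≡ 1627 + 10187·27 = 276676 (mod 1049261).
From x ≡ 276676 (mod 1049261) write x = 276676 + 1049261t. Substituting into x ≡ 76 (mod 125) gives 1049261t ≡ 25 (mod 125), and since 11⁻¹ ≡ 91 (mod 125), t ≡ 25. Hence x ≡ 276676 + 1049261·25 = 26508201 (mod 131157625).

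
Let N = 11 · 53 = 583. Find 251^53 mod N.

Mod 11: 251 ≡ 9; by Fermat, exponent reduces to 53 mod 10 = 3; 9^3 ≡ 3 (mod 11).
Mod 53: 251 ≡ 39; by Fermat, exponent reduces to 53 mod 52 = 1; 39^1 ≡ 39 (mod 53).
Combine by CRT: x ≡ 3 (mod 11), x ≡ 39 (mod 53) ⇒ x ≡ 410 (mod 583).

410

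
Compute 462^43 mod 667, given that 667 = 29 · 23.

495

Mod 29: 462 ≡ 27; by Fermat, exponent reduces to 43 mod 28 = 15; 27^15 ≡ 2 (mod 29).
Mod 23: 462 ≡ 2; by Fermat, exponent reduces to 43 mod 22 = 21; 2^21 ≡ 12 (mod 23).
Combine by CRT: x ≡ 2 (mod 29), x ≡ 12 (mod 23) ⇒ x ≡ 495 (mod 667).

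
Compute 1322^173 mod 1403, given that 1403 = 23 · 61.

1211

Mod 23: 1322 ≡ 11; by Fermat, exponent reduces to 173 mod 22 = 19; 11^19 ≡ 15 (mod 23).
Mod 61: 1322 ≡ 41; by Fermat, exponent reduces to 173 mod 60 = 53; 41^53 ≡ 52 (mod 61).
Combine by CRT: x ≡ 15 (mod 23), x ≡ 52 (mod 61) ⇒ x ≡ 1211 (mod 1403).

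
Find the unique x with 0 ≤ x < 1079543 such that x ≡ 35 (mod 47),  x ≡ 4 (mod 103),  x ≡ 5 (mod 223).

The moduli are pairwise coprime; N = 47·103·223 = 1079543.
N/47 = 22969; 22969 ≡ 33 (mod 47); 33·10 ≡ 1, so inverse 10.
N/103 = 10481; 10481 ≡ 78 (mod 103); 78·70 ≡ 1, so inverse 70.
N/223 = 4841; 4841 ≡ 158 (mod 223); 158·24 ≡ 1, so inverse 24.
x ≡ 35·22969·10 + 4·10481·70 + 5·4841·24 = 11554750.
11554750 mod 1079543 = 759320.

759320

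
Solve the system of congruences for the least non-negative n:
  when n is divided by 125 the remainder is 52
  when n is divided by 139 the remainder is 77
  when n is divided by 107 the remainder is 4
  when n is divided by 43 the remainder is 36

14007802

The moduli are pairwise coprime; M = 125·139·107·43 = 79942375.
M/125 = 639539; 639539 ≡ 39 (mod 125); 39·109 ≡ 1, so inverse 109.
M/139 = 575125; 575125 ≡ 82 (mod 139); 82·39 ≡ 1, so inverse 39.
M/107 = 747125; 747125 ≡ 51 (mod 107); 51·21 ≡ 1, so inverse 21.
M/43 = 1859125; 1859125 ≡ 20 (mod 43); 20·28 ≡ 1, so inverse 28.
n ≡ 52·639539·109 + 77·575125·39 + 4·747125·21 + 36·1859125·28 = 7288763927.
7288763927 mod 79942375 = 14007802.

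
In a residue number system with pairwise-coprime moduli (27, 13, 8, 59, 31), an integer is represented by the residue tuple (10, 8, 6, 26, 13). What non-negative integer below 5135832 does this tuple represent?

2366398

The moduli are pairwise coprime; N = 27·13·8·59·31 = 5135832.
N/27 = 190216; 190216 ≡ 1 (mod 27), inverse 1.
N/13 = 395064; 395064 ≡ 7 (mod 13); 7·2 ≡ 1, so inverse 2.
N/8 = 641979; 641979 ≡ 3 (mod 8); 3·3 ≡ 1, so inverse 3.
N/59 = 87048; 87048 ≡ 23 (mod 59); 23·18 ≡ 1, so inverse 18.
N/31 = 165672; 165672 ≡ 8 (mod 31); 8·4 ≡ 1, so inverse 4.
x ≡ 10·190216·1 + 8·395064·2 + 6·641979·3 + 26·87048·18 + 13·165672·4 = 69132214.
69132214 mod 5135832 = 2366398.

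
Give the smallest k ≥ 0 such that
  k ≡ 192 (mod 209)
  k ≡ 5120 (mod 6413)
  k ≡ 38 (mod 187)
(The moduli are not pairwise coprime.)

524573

gcd(209, 6413) = 11 and 11 | (5120 − 192), so the pair is consistent; merging gives k ≡ 37185 (mod 121847), where 121847 = lcm(209, 6413).
gcd(121847, 187) = 11 and 11 | (38 − 37185), so the pair is consistent; merging gives k ≡ 524573 (mod 2071399), where 2071399 = lcm(121847, 187).
The solution is unique modulo lcm(209, 6413, 187) = 2071399.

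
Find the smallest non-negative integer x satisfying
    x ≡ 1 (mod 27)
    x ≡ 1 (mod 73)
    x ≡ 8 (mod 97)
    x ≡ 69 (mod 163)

The moduli are pairwise coprime; N = 27·73·97·163 = 31163481.
N/27 = 1154203; 1154203 ≡ 7 (mod 27); 7·4 ≡ 1, so inverse 4.
N/73 = 426897; 426897 ≡ 66 (mod 73); 66·52 ≡ 1, so inverse 52.
N/97 = 321273; 321273 ≡ 9 (mod 97); 9·54 ≡ 1, so inverse 54.
N/163 = 191187; 191187 ≡ 151 (mod 163); 151·95 ≡ 1, so inverse 95.
x ≡ 1·1154203·4 + 1·426897·52 + 8·321273·54 + 69·191187·95 = 1418836177.
1418836177 mod 31163481 = 16479532.

16479532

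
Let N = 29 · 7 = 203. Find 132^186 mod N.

141

Mod 29: 132 ≡ 16; by Fermat, exponent reduces to 186 mod 28 = 18; 16^18 ≡ 25 (mod 29).
Mod 7: 132 ≡ 6; since 6 | 186, by Fermat 6^186 ≡ 1 (mod 7).
Combine by CRT: x ≡ 25 (mod 29), x ≡ 1 (mod 7) ⇒ x ≡ 141 (mod 203).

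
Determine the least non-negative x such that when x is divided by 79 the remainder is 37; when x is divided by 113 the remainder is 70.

Combine the congruences pairwise.
From x ≡ 37 (mod 79) write x = 37 + 79t. Substituting into x ≡ 70 (mod 113) gives 79t ≡ 33 (mod 113), and since 79⁻¹ ≡ 103 (mod 113), t ≡ 9. Hence x ≡ 37 + 79·9 = 748 (mod 8927).

748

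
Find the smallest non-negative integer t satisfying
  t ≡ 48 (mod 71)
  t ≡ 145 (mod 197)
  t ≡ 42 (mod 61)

The moduli are pairwise coprime; N = 71·197·61 = 853207.
N/71 = 12017; 12017 ≡ 18 (mod 71); 18·4 ≡ 1, so inverse 4.
N/197 = 4331; 4331 ≡ 194 (mod 197); 194·131 ≡ 1, so inverse 131.
N/61 = 13987; 13987 ≡ 18 (mod 61); 18·17 ≡ 1, so inverse 17.
t ≡ 48·12017·4 + 145·4331·131 + 42·13987·17 = 94561327.
94561327 mod 853207 = 708557.

708557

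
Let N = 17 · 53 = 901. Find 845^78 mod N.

Mod 17: 845 ≡ 12; by Fermat, exponent reduces to 78 mod 16 = 14; 12^14 ≡ 15 (mod 17).
Mod 53: 845 ≡ 50; by Fermat, exponent reduces to 78 mod 52 = 26; 50^26 ≡ 52 (mod 53).
Combine by CRT: x ≡ 15 (mod 17), x ≡ 52 (mod 53) ⇒ x ≡ 423 (mod 901).

423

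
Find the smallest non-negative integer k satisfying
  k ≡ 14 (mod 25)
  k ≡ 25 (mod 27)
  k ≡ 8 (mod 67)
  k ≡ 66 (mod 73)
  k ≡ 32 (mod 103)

The moduli are pairwise coprime; N = 25·27·67·73·103 = 340046775.
N/25 = 13601871; 13601871 ≡ 21 (mod 25); 21·6 ≡ 1, so inverse 6.
N/27 = 12594325; 12594325 ≡ 13 (mod 27); 13·25 ≡ 1, so inverse 25.
N/67 = 5075325; 5075325 ≡ 8 (mod 67); 8·42 ≡ 1, so inverse 42.
N/73 = 4658175; 4658175 ≡ 45 (mod 73); 45·13 ≡ 1, so inverse 13.
N/103 = 3301425; 3301425 ≡ 69 (mod 103); 69·3 ≡ 1, so inverse 3.
k ≡ 14·13601871·6 + 25·12594325·25 + 8·5075325·42 + 66·4658175·13 + 32·3301425·3 = 15032970439.
15032970439 mod 340046775 = 70912339.

70912339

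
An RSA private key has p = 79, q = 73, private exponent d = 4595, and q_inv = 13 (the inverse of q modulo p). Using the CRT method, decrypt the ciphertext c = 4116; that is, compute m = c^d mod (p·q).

d_p = d mod (p−1) = 4595 mod 78 = 71; d_q = d mod (q−1) = 59.
m₁ = c^(d_p) mod p: c ≡ 8 (mod 79), and 8^71 mod 79 = 22.
m₂ = c^(d_q) mod q: c ≡ 28 (mod 73), and 28^59 mod 73 = 31.
h = q_inv·(m₁ − m₂) mod p = 13·(22 − 31) mod 79 = 41.
m = m₂ + h·q = 31 + 41·73 = 3024.

3024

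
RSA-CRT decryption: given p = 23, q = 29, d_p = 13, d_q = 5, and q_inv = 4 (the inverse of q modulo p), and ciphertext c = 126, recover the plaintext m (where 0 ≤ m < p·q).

385

m₁ = c^(d_p) mod p: c ≡ 11 (mod 23), and 11^13 mod 23 = 17.
m₂ = c^(d_q) mod q: c ≡ 10 (mod 29), and 10^5 mod 29 = 8.
h = q_inv·(m₁ − m₂) mod p = 4·(17 − 8) mod 23 = 13.
m = m₂ + h·q = 8 + 13·29 = 385.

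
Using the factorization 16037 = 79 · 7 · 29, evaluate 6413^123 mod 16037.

3746

Mod 79: 6413 ≡ 14; by Fermat, exponent reduces to 123 mod 78 = 45; 14^45 ≡ 33 (mod 79).
Mod 7: 6413 ≡ 1; by Fermat, exponent reduces to 123 mod 6 = 3; 1^3 ≡ 1 (mod 7).
Mod 29: 6413 ≡ 4; by Fermat, exponent reduces to 123 mod 28 = 11; 4^11 ≡ 5 (mod 29).
Combine by CRT: x ≡ 33 (mod 79), x ≡ 1 (mod 7), x ≡ 5 (mod 29) ⇒ x ≡ 3746 (mod 16037).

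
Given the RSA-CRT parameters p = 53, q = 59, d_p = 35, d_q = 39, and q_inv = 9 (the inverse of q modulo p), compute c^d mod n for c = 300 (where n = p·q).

2128

m₁ = c^(d_p) mod p: c ≡ 35 (mod 53), and 35^35 mod 53 = 8.
m₂ = c^(d_q) mod q: c ≡ 5 (mod 59), and 5^39 mod 59 = 4.
h = q_inv·(m₁ − m₂) mod p = 9·(8 − 4) mod 53 = 36.
m = m₂ + h·q = 4 + 36·59 = 2128.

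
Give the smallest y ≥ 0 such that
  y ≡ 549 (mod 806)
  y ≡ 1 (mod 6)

2161

Combine the congruences pairwise.
gcd(806, 6) = 2 and 2 | (1 − 549), so the pair is consistent; merging gives y ≡ 2161 (mod 2418), where 2418 = lcm(806, 6).
The solution is unique modulo lcm(806, 6) = 2418.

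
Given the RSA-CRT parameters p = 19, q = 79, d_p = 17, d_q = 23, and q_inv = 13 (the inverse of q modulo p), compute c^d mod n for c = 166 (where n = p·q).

1079

m₁ = c^(d_p) mod p: c ≡ 14 (mod 19), and 14^17 mod 19 = 15.
m₂ = c^(d_q) mod q: c ≡ 8 (mod 79), and 8^23 mod 79 = 52.
h = q_inv·(m₁ − m₂) mod p = 13·(15 − 52) mod 19 = 13.
m = m₂ + h·q = 52 + 13·79 = 1079.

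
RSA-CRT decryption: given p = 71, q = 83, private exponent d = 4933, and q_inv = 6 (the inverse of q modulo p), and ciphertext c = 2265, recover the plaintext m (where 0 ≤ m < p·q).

d_p = d mod (p−1) = 4933 mod 70 = 33; d_q = d mod (q−1) = 13.
m₁ = c^(d_p) mod p: c ≡ 64 (mod 71), and 64^33 mod 71 = 29.
m₂ = c^(d_q) mod q: c ≡ 24 (mod 83), and 24^13 mod 83 = 6.
h = q_inv·(m₁ − m₂) mod p = 6·(29 − 6) mod 71 = 67.
m = m₂ + h·q = 6 + 67·83 = 5567.

5567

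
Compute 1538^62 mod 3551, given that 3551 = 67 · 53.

Mod 67: 1538 ≡ 64; 64^62 ≡ 24 (mod 67).
Mod 53: 1538 ≡ 1; by Fermat, exponent reduces to 62 mod 52 = 10; 1^10 ≡ 1 (mod 53).
Combine by CRT: x ≡ 24 (mod 67), x ≡ 1 (mod 53) ⇒ x ≡ 2704 (mod 3551).

2704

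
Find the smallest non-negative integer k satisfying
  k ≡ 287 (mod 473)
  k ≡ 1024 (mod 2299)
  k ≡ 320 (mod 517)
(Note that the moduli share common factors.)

Combine the congruences pairwise.
gcd(473, 2299) = 11 and 11 | (1024 − 287), so the pair is consistent; merging gives k ≡ 10220 (mod 98857), where 98857 = lcm(473, 2299).
gcd(98857, 517) = 11 and 11 | (320 − 10220), so the pair is consistent; merging gives k ≡ 405648 (mod 4646279), where 4646279 = lcm(98857, 517).
The solution is unique modulo lcm(473, 2299, 517) = 4646279.

405648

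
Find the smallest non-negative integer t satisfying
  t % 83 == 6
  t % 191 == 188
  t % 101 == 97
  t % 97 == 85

From t ≡ 6 (mod 83) write t = 6 + 83s. Substituting into t ≡ 188 (mod 191) gives 83s ≡ 182 (mod 191), and since 83⁻¹ ≡ 168 (mod 191), s ≡ 16. Hence t ≡ 6 + 83·16 = 1334 (mod 15853).
From t ≡ 1334 (mod 15853) write t = 1334 + 15853s. Substituting into t ≡ 97 (mod 101) gives 15853s ≡ 76 (mod 101), and since 97⁻¹ ≡ 25 (mod 101), s ≡ 82. Hence t ≡ 1334 + 15853·82 = 1301280 (mod 1601153).
From t ≡ 1301280 (mod 1601153) write t = 1301280 + 1601153s. Substituting into t ≡ 85 (mod 97) gives 1601153s ≡ 60 (mod 97), and since 71⁻¹ ≡ 41 (mod 97), s ≡ 35. Hence t ≡ 1301280 + 1601153·35 = 57341635 (mod 155311841).

57341635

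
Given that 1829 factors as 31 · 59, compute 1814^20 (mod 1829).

Mod 31: 1814 ≡ 16; 16^20 ≡ 1 (mod 31).
Mod 59: 1814 ≡ 44; 44^20 ≡ 7 (mod 59).
Combine by CRT: x ≡ 1 (mod 31), x ≡ 7 (mod 59) ⇒ x ≡ 125 (mod 1829).

125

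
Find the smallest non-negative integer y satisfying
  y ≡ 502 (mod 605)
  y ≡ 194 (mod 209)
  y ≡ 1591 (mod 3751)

192892

gcd(605, 209) = 11 and 11 | (194 − 502), so the pair is consistent; merging gives y ≡ 8972 (mod 11495), where 11495 = lcm(605, 209).
gcd(11495, 3751) = 121 and 121 | (1591 − 8972), so the pair is consistent; merging gives y ≡ 192892 (mod 356345), where 356345 = lcm(11495, 3751).
The solution is unique modulo lcm(605, 209, 3751) = 356345.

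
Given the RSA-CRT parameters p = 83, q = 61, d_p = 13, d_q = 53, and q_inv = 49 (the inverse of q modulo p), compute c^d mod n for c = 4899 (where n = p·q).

473

m₁ = c^(d_p) mod p: c ≡ 2 (mod 83), and 2^13 mod 83 = 58.
m₂ = c^(d_q) mod q: c ≡ 19 (mod 61), and 19^53 mod 61 = 46.
h = q_inv·(m₁ − m₂) mod p = 49·(58 − 46) mod 83 = 7.
m = m₂ + h·q = 46 + 7·61 = 473.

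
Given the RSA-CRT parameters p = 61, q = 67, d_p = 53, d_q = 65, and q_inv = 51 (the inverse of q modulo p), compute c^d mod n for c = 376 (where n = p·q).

420

m₁ = c^(d_p) mod p: c ≡ 10 (mod 61), and 10^53 mod 61 = 54.
m₂ = c^(d_q) mod q: c ≡ 41 (mod 67), and 41^65 mod 67 = 18.
h = q_inv·(m₁ − m₂) mod p = 51·(54 − 18) mod 61 = 6.
m = m₂ + h·q = 18 + 6·67 = 420.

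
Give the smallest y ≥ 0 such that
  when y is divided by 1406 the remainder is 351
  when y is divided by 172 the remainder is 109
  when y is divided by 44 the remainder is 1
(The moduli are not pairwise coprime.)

803177

gcd(1406, 172) = 2 and 2 | (109 − 351), so the pair is consistent; merging gives y ≡ 77681 (mod 120916), where 120916 = lcm(1406, 172).
gcd(120916, 44) = 4 and 4 | (1 − 77681), so the pair is consistent; merging gives y ≡ 803177 (mod 1330076), where 1330076 = lcm(120916, 44).
The solution is unique modulo lcm(1406, 172, 44) = 1330076.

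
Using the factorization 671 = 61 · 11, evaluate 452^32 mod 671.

Mod 61: 452 ≡ 25; 25^32 ≡ 15 (mod 61).
Mod 11: 452 ≡ 1; by Fermat, exponent reduces to 32 mod 10 = 2; 1^2 ≡ 1 (mod 11).
Combine by CRT: x ≡ 15 (mod 61), x ≡ 1 (mod 11) ⇒ x ≡ 320 (mod 671).

320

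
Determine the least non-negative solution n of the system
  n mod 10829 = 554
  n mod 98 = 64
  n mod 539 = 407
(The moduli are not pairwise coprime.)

gcd(10829, 98) = 49 and 49 | (64 − 554), so the pair is consistent; merging gives n ≡ 554 (mod 21658), where 21658 = lcm(10829, 98).
gcd(21658, 539) = 49 and 49 | (407 − 554), so the pair is consistent; merging gives n ≡ 87186 (mod 238238), where 238238 = lcm(21658, 539).
The solution is unique modulo lcm(10829, 98, 539) = 238238.

87186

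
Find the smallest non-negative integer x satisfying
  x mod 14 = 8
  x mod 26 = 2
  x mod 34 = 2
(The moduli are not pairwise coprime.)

gcd(14, 26) = 2 and 2 | (2 − 8), so the pair is consistent; merging gives x ≡ 106 (mod 182), where 182 = lcm(14, 26).
gcd(182, 34) = 2 and 2 | (2 − 106), so the pair is consistent; merging gives x ≡ 2654 (mod 3094), where 3094 = lcm(182, 34).
The solution is unique modulo lcm(14, 26, 34) = 3094.

2654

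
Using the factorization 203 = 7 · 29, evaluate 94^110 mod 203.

16

Mod 7: 94 ≡ 3; by Fermat, exponent reduces to 110 mod 6 = 2; 3^2 ≡ 2 (mod 7).
Mod 29: 94 ≡ 7; by Fermat, exponent reduces to 110 mod 28 = 26; 7^26 ≡ 16 (mod 29).
Combine by CRT: x ≡ 2 (mod 7), x ≡ 16 (mod 29) ⇒ x ≡ 16 (mod 203).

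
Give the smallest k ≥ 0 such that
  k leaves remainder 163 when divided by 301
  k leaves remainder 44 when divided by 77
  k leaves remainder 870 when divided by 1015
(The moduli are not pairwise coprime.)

gcd(301, 77) = 7 and 7 | (44 − 163), so the pair is consistent; merging gives k ≡ 1969 (mod 3311), where 3311 = lcm(301, 77).
gcd(3311, 1015) = 7 and 7 | (870 − 1969), so the pair is consistent; merging gives k ≡ 253605 (mod 480095), where 480095 = lcm(3311, 1015).
The solution is unique modulo lcm(301, 77, 1015) = 480095.

253605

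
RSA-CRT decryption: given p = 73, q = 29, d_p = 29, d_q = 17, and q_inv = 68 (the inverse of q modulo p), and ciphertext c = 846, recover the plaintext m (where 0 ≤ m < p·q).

386

m₁ = c^(d_p) mod p: c ≡ 43 (mod 73), and 43^29 mod 73 = 21.
m₂ = c^(d_q) mod q: c ≡ 5 (mod 29), and 5^17 mod 29 = 9.
h = q_inv·(m₁ − m₂) mod p = 68·(21 − 9) mod 73 = 13.
m = m₂ + h·q = 9 + 13·29 = 386.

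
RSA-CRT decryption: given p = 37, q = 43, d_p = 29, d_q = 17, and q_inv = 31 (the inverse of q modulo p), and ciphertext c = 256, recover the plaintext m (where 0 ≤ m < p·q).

379

m₁ = c^(d_p) mod p: c ≡ 34 (mod 37), and 34^29 mod 37 = 9.
m₂ = c^(d_q) mod q: c ≡ 41 (mod 43), and 41^17 mod 43 = 35.
h = q_inv·(m₁ − m₂) mod p = 31·(9 − 35) mod 37 = 8.
m = m₂ + h·q = 35 + 8·43 = 379.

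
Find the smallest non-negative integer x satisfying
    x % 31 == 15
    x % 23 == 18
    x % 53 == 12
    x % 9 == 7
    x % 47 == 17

The moduli are pairwise coprime; N = 31·23·53·9·47 = 15984747.
N/31 = 515637; 515637 ≡ 14 (mod 31); 14·20 ≡ 1, so inverse 20.
N/23 = 694989; 694989 ≡ 21 (mod 23); 21·11 ≡ 1, so inverse 11.
N/53 = 301599; 301599 ≡ 29 (mod 53); 29·11 ≡ 1, so inverse 11.
N/9 = 1776083; 1776083 ≡ 5 (mod 9); 5·2 ≡ 1, so inverse 2.
N/47 = 340101; 340101 ≡ 9 (mod 47); 9·21 ≡ 1, so inverse 21.
x ≡ 15·515637·20 + 18·694989·11 + 12·301599·11 + 7·1776083·2 + 17·340101·21 = 478391209.
478391209 mod 15984747 = 14833546.

14833546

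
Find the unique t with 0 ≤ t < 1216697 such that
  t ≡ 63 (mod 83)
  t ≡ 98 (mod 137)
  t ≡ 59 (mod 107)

The moduli are pairwise coprime; N = 83·137·107 = 1216697.
N/83 = 14659; 14659 ≡ 51 (mod 83); 51·70 ≡ 1, so inverse 70.
N/137 = 8881; 8881 ≡ 113 (mod 137); 113·97 ≡ 1, so inverse 97.
N/107 = 11371; 11371 ≡ 29 (mod 107); 29·48 ≡ 1, so inverse 48.
t ≡ 63·14659·70 + 98·8881·97 + 59·11371·48 = 181271648.
181271648 mod 1216697 = 1200492.

1200492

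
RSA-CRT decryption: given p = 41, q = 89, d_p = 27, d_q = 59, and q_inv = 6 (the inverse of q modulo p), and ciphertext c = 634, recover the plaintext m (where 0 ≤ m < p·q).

m₁ = c^(d_p) mod p: c ≡ 19 (mod 41), and 19^27 mod 41 = 11.
m₂ = c^(d_q) mod q: c ≡ 11 (mod 89), and 11^59 mod 89 = 44.
h = q_inv·(m₁ − m₂) mod p = 6·(11 − 44) mod 41 = 7.
m = m₂ + h·q = 44 + 7·89 = 667.

667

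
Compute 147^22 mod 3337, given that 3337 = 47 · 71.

Mod 47: 147 ≡ 6; 6^22 ≡ 8 (mod 47).
Mod 71: 147 ≡ 5; 5^22 ≡ 25 (mod 71).
Combine by CRT: x ≡ 8 (mod 47), x ≡ 25 (mod 71) ⇒ x ≡ 948 (mod 3337).

948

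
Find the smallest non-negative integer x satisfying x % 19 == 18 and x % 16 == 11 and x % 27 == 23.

Combine the congruences pairwise.
From x ≡ 18 (mod 19) write x = 18 + 19t. Substituting into x ≡ 11 (mod 16) gives 19t ≡ 9 (mod 16), and since 3⁻¹ ≡ 11 (mod 16), t ≡ 3. Hence x ≡ 18 + 19·3 = 75 (mod 304).
From x ≡ 75 (mod 304) write x = 75 + 304t. Substituting into x ≡ 23 (mod 27) gives 304t ≡ 2 (mod 27), and since 7⁻¹ ≡ 4 (mod 27), t ≡ 8. Hence x ≡ 75 + 304·8 = 2507 (mod 8208).

2507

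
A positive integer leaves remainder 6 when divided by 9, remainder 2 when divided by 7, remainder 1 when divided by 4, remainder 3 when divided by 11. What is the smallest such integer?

2445

The moduli are pairwise coprime; N = 9·7·4·11 = 2772.
N/9 = 308; 308 ≡ 2 (mod 9); 2·5 ≡ 1, so inverse 5.
N/7 = 396; 396 ≡ 4 (mod 7); 4·2 ≡ 1, so inverse 2.
N/4 = 693; 693 ≡ 1 (mod 4), inverse 1.
N/11 = 252; 252 ≡ 10 (mod 11); 10·10 ≡ 1, so inverse 10.
t ≡ 6·308·5 + 2·396·2 + 1·693·1 + 3·252·10 = 19077.
19077 mod 2772 = 2445.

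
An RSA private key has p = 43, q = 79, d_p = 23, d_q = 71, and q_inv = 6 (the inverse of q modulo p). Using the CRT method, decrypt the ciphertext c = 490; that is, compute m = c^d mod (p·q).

547

m₁ = c^(d_p) mod p: c ≡ 17 (mod 43), and 17^23 mod 43 = 31.
m₂ = c^(d_q) mod q: c ≡ 16 (mod 79), and 16^71 mod 79 = 73.
h = q_inv·(m₁ − m₂) mod p = 6·(31 − 73) mod 43 = 6.
m = m₂ + h·q = 73 + 6·79 = 547.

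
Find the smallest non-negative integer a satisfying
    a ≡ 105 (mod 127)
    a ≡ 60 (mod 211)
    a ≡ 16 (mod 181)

2920089

From a ≡ 105 (mod 127) write a = 105 + 127t. Substituting into a ≡ 60 (mod 211) gives 127t ≡ 166 (mod 211), and since 127⁻¹ ≡ 108 (mod 211), t ≡ 204. Hence a ≡ 105 + 127·204 = 26013 (mod 26797).
From a ≡ 26013 (mod 26797) write a = 26013 + 26797t. Substituting into a ≡ 16 (mod 181) gives 26797t ≡ 67 (mod 181), and since 9⁻¹ ≡ 161 (mod 181), t ≡ 108. Hence a ≡ 26013 + 26797·108 = 2920089 (mod 4850257).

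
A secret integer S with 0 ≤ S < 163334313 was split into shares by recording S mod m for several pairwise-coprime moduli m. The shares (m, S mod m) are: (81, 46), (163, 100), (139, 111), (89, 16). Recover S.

The moduli are pairwise coprime; N = 81·163·139·89 = 163334313.
N/81 = 2016473; 2016473 ≡ 59 (mod 81); 59·11 ≡ 1, so inverse 11.
N/163 = 1002051; 1002051 ≡ 90 (mod 163); 90·96 ≡ 1, so inverse 96.
N/139 = 1175067; 1175067 ≡ 100 (mod 139); 100·57 ≡ 1, so inverse 57.
N/89 = 1835217; 1835217 ≡ 37 (mod 89); 37·77 ≡ 1, so inverse 77.
S ≡ 46·2016473·11 + 100·1002051·96 + 111·1175067·57 + 16·1835217·77 = 20335661191.
20335661191 mod 163334313 = 82206379.

82206379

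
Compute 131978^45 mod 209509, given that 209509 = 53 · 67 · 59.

5586

Mod 53: 131978 ≡ 8; 8^45 ≡ 21 (mod 53).
Mod 67: 131978 ≡ 55; 55^45 ≡ 25 (mod 67).
Mod 59: 131978 ≡ 54; 54^45 ≡ 40 (mod 59).
Combine by CRT: x ≡ 21 (mod 53), x ≡ 25 (mod 67), x ≡ 40 (mod 59) ⇒ x ≡ 5586 (mod 209509).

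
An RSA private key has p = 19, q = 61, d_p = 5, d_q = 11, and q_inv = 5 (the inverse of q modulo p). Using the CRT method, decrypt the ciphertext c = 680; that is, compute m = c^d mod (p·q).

m₁ = c^(d_p) mod p: c ≡ 15 (mod 19), and 15^5 mod 19 = 2.
m₂ = c^(d_q) mod q: c ≡ 9 (mod 61), and 9^11 mod 61 = 9.
h = q_inv·(m₁ − m₂) mod p = 5·(2 − 9) mod 19 = 3.
m = m₂ + h·q = 9 + 3·61 = 192.

192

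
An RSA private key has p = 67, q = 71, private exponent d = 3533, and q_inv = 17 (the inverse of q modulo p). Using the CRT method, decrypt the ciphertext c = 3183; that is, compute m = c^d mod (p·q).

3869

d_p = d mod (p−1) = 3533 mod 66 = 35; d_q = d mod (q−1) = 33.
m₁ = c^(d_p) mod p: c ≡ 34 (mod 67), and 34^35 mod 67 = 50.
m₂ = c^(d_q) mod q: c ≡ 59 (mod 71), and 59^33 mod 71 = 35.
h = q_inv·(m₁ − m₂) mod p = 17·(50 − 35) mod 67 = 54.
m = m₂ + h·q = 35 + 54·71 = 3869.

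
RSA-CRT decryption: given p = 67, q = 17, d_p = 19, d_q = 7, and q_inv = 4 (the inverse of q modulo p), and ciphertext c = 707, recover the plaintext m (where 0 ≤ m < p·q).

1042

m₁ = c^(d_p) mod p: c ≡ 37 (mod 67), and 37^19 mod 67 = 37.
m₂ = c^(d_q) mod q: c ≡ 10 (mod 17), and 10^7 mod 17 = 5.
h = q_inv·(m₁ − m₂) mod p = 4·(37 − 5) mod 67 = 61.
m = m₂ + h·q = 5 + 61·17 = 1042.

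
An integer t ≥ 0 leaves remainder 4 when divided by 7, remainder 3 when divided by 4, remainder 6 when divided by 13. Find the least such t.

The moduli are pairwise coprime; N = 7·4·13 = 364.
N/7 = 52; 52 ≡ 3 (mod 7); 3·5 ≡ 1, so inverse 5.
N/4 = 91; 91 ≡ 3 (mod 4); 3·3 ≡ 1, so inverse 3.
N/13 = 28; 28 ≡ 2 (mod 13); 2·7 ≡ 1, so inverse 7.
t ≡ 4·52·5 + 3·91·3 + 6·28·7 = 3035.
3035 mod 364 = 123.

123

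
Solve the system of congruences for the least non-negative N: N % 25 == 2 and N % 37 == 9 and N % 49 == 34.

23652

The moduli are pairwise coprime; M = 25·37·49 = 45325.
M/25 = 1813; 1813 ≡ 13 (mod 25); 13·2 ≡ 1, so inverse 2.
M/37 = 1225; 1225 ≡ 4 (mod 37); 4·28 ≡ 1, so inverse 28.
M/49 = 925; 925 ≡ 43 (mod 49); 43·8 ≡ 1, so inverse 8.
N ≡ 2·1813·2 + 9·1225·28 + 34·925·8 = 567552.
567552 mod 45325 = 23652.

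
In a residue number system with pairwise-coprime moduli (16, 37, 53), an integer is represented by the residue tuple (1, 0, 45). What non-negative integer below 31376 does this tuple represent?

20609

Combine the congruences pairwise.
From x ≡ 1 (mod 16) write x = 1 + 16t. Substituting into x ≡ 0 (mod 37) gives 16t ≡ 36 (mod 37), and since 16⁻¹ ≡ 7 (mod 37), t ≡ 30. Hence x ≡ 1 + 16·30 = 481 (mod 592).
From x ≡ 481 (mod 592) write x = 481 + 592t. Substituting into x ≡ 45 (mod 53) gives 592t ≡ 41 (mod 53), and since 9⁻¹ ≡ 6 (mod 53), t ≡ 34. Hence x ≡ 481 + 592·34 = 20609 (mod 31376).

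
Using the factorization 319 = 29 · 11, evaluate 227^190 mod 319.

111

Mod 29: 227 ≡ 24; by Fermat, exponent reduces to 190 mod 28 = 22; 24^22 ≡ 24 (mod 29).
Mod 11: 227 ≡ 7; since 10 | 190, by Fermat 7^190 ≡ 1 (mod 11).
Combine by CRT: x ≡ 24 (mod 29), x ≡ 1 (mod 11) ⇒ x ≡ 111 (mod 319).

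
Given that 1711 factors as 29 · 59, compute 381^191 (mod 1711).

Mod 29: 381 ≡ 4; by Fermat, exponent reduces to 191 mod 28 = 23; 4^23 ≡ 13 (mod 29).
Mod 59: 381 ≡ 27; by Fermat, exponent reduces to 191 mod 58 = 17; 27^17 ≡ 15 (mod 59).
Combine by CRT: x ≡ 13 (mod 29), x ≡ 15 (mod 59) ⇒ x ≡ 1608 (mod 1711).

1608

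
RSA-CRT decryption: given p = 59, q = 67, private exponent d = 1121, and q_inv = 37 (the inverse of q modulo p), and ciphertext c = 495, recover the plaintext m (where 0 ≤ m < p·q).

d_p = d mod (p−1) = 1121 mod 58 = 19; d_q = d mod (q−1) = 65.
m₁ = c^(d_p) mod p: c ≡ 23 (mod 59), and 23^19 mod 59 = 24.
m₂ = c^(d_q) mod q: c ≡ 26 (mod 67), and 26^65 mod 67 = 49.
h = q_inv·(m₁ − m₂) mod p = 37·(24 − 49) mod 59 = 19.
m = m₂ + h·q = 49 + 19·67 = 1322.

1322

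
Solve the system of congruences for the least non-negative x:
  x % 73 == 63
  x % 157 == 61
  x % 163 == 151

739845

The moduli are pairwise coprime; N = 73·157·163 = 1868143.
N/73 = 25591; 25591 ≡ 41 (mod 73); 41·57 ≡ 1, so inverse 57.
N/157 = 11899; 11899 ≡ 124 (mod 157); 124·19 ≡ 1, so inverse 19.
N/163 = 11461; 11461 ≡ 51 (mod 163); 51·16 ≡ 1, so inverse 16.
x ≡ 63·25591·57 + 61·11899·19 + 151·11461·16 = 133377998.
133377998 mod 1868143 = 739845.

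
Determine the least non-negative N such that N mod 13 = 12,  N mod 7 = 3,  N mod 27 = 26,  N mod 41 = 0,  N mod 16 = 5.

The moduli are pairwise coprime; M = 13·7·27·41·16 = 1611792.
M/13 = 123984; 123984 ≡ 3 (mod 13); 3·9 ≡ 1, so inverse 9.
M/7 = 230256; 230256 ≡ 5 (mod 7); 5·3 ≡ 1, so inverse 3.
M/27 = 59696; 59696 ≡ 26 (mod 27); 26·26 ≡ 1, so inverse 26.
M/41 = 39312; 39312 ≡ 34 (mod 41); 34·35 ≡ 1, so inverse 35.
M/16 = 100737; 100737 ≡ 1 (mod 16), inverse 1.
N ≡ 12·123984·9 + 3·230256·3 + 26·59696·26 + 0·39312·35 + 5·100737·1 = 56320757.
56320757 mod 1611792 = 1519829.

1519829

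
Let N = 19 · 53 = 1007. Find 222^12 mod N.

Mod 19: 222 ≡ 13; 13^12 ≡ 7 (mod 19).
Mod 53: 222 ≡ 10; 10^12 ≡ 16 (mod 53).
Combine by CRT: x ≡ 7 (mod 19), x ≡ 16 (mod 53) ⇒ x ≡ 387 (mod 1007).

387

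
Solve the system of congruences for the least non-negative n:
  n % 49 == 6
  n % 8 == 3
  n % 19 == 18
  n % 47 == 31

349523

The moduli are pairwise coprime; M = 49·8·19·47 = 350056.
M/49 = 7144; 7144 ≡ 39 (mod 49); 39·44 ≡ 1, so inverse 44.
M/8 = 43757; 43757 ≡ 5 (mod 8); 5·5 ≡ 1, so inverse 5.
M/19 = 18424; 18424 ≡ 13 (mod 19); 13·3 ≡ 1, so inverse 3.
M/47 = 7448; 7448 ≡ 22 (mod 47); 22·15 ≡ 1, so inverse 15.
n ≡ 6·7144·44 + 3·43757·5 + 18·18424·3 + 31·7448·15 = 7000587.
7000587 mod 350056 = 349523.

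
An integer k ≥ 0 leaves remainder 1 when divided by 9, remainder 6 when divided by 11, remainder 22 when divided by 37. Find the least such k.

Combine the congruences pairwise.
From k ≡ 1 (mod 9) write k = 1 + 9t. Substituting into k ≡ 6 (mod 11) gives 9t ≡ 5 (mod 11), and since 9⁻¹ ≡ 5 (mod 11), t ≡ 3. Hence k ≡ 1 + 9·3 = 28 (mod 99).
From k ≡ 28 (mod 99) write k = 28 + 99t. Substituting into k ≡ 22 (mod 37) gives 99t ≡ 31 (mod 37), and since 25⁻¹ ≡ 3 (mod 37), t ≡ 19. Hence k ≡ 28 + 99·19 = 1909 (mod 3663).

1909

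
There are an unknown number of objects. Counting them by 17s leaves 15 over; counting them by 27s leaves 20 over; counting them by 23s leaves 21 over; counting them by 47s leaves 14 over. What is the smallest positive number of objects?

The moduli are pairwise coprime; M = 17·27·23·47 = 496179.
M/17 = 29187; 29187 ≡ 15 (mod 17); 15·8 ≡ 1, so inverse 8.
M/27 = 18377; 18377 ≡ 17 (mod 27); 17·8 ≡ 1, so inverse 8.
M/23 = 21573; 21573 ≡ 22 (mod 23); 22·22 ≡ 1, so inverse 22.
M/47 = 10557; 10557 ≡ 29 (mod 47); 29·13 ≡ 1, so inverse 13.
N ≡ 15·29187·8 + 20·18377·8 + 21·21573·22 + 14·10557·13 = 18330860.
18330860 mod 496179 = 468416.

468416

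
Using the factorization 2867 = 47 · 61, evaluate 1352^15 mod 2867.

2307

Mod 47: 1352 ≡ 36; 36^15 ≡ 4 (mod 47).
Mod 61: 1352 ≡ 10; 10^15 ≡ 50 (mod 61).
Combine by CRT: x ≡ 4 (mod 47), x ≡ 50 (mod 61) ⇒ x ≡ 2307 (mod 2867).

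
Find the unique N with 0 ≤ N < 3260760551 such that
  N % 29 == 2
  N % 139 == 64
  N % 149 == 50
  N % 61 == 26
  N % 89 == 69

2553177779

Combine the congruences pairwise.
From N ≡ 2 (mod 29) write N = 2 + 29t. Substituting into N ≡ 64 (mod 139) gives 29t ≡ 62 (mod 139), and since 29⁻¹ ≡ 24 (mod 139), t ≡ 98. Hence N ≡ 2 + 29·98 = 2844 (mod 4031).
From N ≡ 2844 (mod 4031) write N = 2844 + 4031t. Substituting into N ≡ 50 (mod 149) gives 4031t ≡ 37 (mod 149), and since 8⁻¹ ≡ 56 (mod 149), t ≡ 135. Hence N ≡ 2844 + 4031·135 = 547029 (mod 600619).
From N ≡ 547029 (mod 600619) write N = 547029 + 600619t. Substituting into N ≡ 26 (mod 61) gives 600619t ≡ 45 (mod 61), and since 13⁻¹ ≡ 47 (mod 61), t ≡ 41. Hence N ≡ 547029 + 600619·41 = 25172408 (mod 36637759).
From N ≡ 25172408 (mod 36637759) write N = 25172408 + 36637759t. Substituting into N ≡ 69 (mod 89) gives 36637759t ≡ 65 (mod 89), and since 19⁻¹ ≡ 75 (mod 89), t ≡ 69. Hence N ≡ 25172408 + 36637759·69 = 2553177779 (mod 3260760551).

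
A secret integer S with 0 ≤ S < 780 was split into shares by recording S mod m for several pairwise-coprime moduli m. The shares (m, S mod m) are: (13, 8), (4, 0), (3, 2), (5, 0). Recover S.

Combine the congruences pairwise.
From S ≡ 8 (mod 13) write S = 8 + 13t. Substituting into S ≡ 0 (mod 4) gives 13t ≡ 0 (mod 4), and since 1⁻¹ ≡ 1 (mod 4), t ≡ 0. Hence S ≡ 8 + 13·0 = 8 (mod 52).
From S ≡ 8 (mod 52) write S = 8 + 52t. Substituting into S ≡ 2 (mod 3) gives 52t ≡ 0 (mod 3), and since 1⁻¹ ≡ 1 (mod 3), t ≡ 0. Hence S ≡ 8 + 52·0 = 8 (mod 156).
From S ≡ 8 (mod 156) write S = 8 + 156t. Substituting into S ≡ 0 (mod 5) gives 156t ≡ 2 (mod 5), and since 1⁻¹ ≡ 1 (mod 5), t ≡ 2. Hence S ≡ 8 + 156·2 = 320 (mod 780).

320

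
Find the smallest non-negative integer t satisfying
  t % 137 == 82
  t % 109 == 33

11042

From t ≡ 82 (mod 137) write t = 82 + 137s. Substituting into t ≡ 33 (mod 109) gives 137s ≡ 60 (mod 109), and since 28⁻¹ ≡ 74 (mod 109), s ≡ 80. Hence t ≡ 82 + 137·80 = 11042 (mod 14933).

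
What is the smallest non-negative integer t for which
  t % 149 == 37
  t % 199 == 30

Combine the congruences pairwise.
From t ≡ 37 (mod 149) write t = 37 + 149s. Substituting into t ≡ 30 (mod 199) gives 149s ≡ 192 (mod 199), and since 149⁻¹ ≡ 195 (mod 199), s ≡ 28. Hence t ≡ 37 + 149·28 = 4209 (mod 29651).

4209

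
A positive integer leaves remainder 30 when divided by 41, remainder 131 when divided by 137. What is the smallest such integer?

From n ≡ 30 (mod 41) write n = 30 + 41t. Substituting into n ≡ 131 (mod 137) gives 41t ≡ 101 (mod 137), and since 41⁻¹ ≡ 127 (mod 137), t ≡ 86. Hence n ≡ 30 + 41·86 = 3556 (mod 5617).

3556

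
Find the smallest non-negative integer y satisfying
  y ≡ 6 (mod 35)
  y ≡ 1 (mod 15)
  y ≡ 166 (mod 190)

3016

Combine the congruences pairwise.
gcd(35, 15) = 5 and 5 | (1 − 6), so the pair is consistent; merging gives y ≡ 76 (mod 105), where 105 = lcm(35, 15).
gcd(105, 190) = 5 and 5 | (166 − 76), so the pair is consistent; merging gives y ≡ 3016 (mod 3990), where 3990 = lcm(105, 190).
The solution is unique modulo lcm(35, 15, 190) = 3990.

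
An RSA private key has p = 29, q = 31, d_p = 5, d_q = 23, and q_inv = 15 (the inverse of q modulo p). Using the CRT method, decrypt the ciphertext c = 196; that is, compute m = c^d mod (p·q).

448

m₁ = c^(d_p) mod p: c ≡ 22 (mod 29), and 22^5 mod 29 = 13.
m₂ = c^(d_q) mod q: c ≡ 10 (mod 31), and 10^23 mod 31 = 14.
h = q_inv·(m₁ − m₂) mod p = 15·(13 − 14) mod 29 = 14.
m = m₂ + h·q = 14 + 14·31 = 448.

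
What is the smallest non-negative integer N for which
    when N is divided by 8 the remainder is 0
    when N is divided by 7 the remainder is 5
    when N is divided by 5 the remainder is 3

From N ≡ 0 (mod 8) write N = 0 + 8t. Substituting into N ≡ 5 (mod 7) gives 8t ≡ 5 (mod 7), and since 1⁻¹ ≡ 1 (mod 7), t ≡ 5. Hence N ≡ 0 + 8·5 = 40 (mod 56).
From N ≡ 40 (mod 56) write N = 40 + 56t. Substituting into N ≡ 3 (mod 5) gives 56t ≡ 3 (mod 5), and since 1⁻¹ ≡ 1 (mod 5), t ≡ 3. Hence N ≡ 40 + 56·3 = 208 (mod 280).

208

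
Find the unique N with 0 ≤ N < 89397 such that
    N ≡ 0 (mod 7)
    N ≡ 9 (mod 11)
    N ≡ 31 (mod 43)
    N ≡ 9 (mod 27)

30303

From N ≡ 0 (mod 7) write N = 0 + 7t. Substituting into N ≡ 9 (mod 11) gives 7t ≡ 9 (mod 11), and since 7⁻¹ ≡ 8 (mod 11), t ≡ 6. Hence N ≡ 0 + 7·6 = 42 (mod 77).
From N ≡ 42 (mod 77) write N = 42 + 77t. Substituting into N ≡ 31 (mod 43) gives 77t ≡ 32 (mod 43), and since 34⁻¹ ≡ 19 (mod 43), t ≡ 6. Hence N ≡ 42 + 77·6 = 504 (mod 3311).
From N ≡ 504 (mod 3311) write N = 504 + 3311t. Substituting into N ≡ 9 (mod 27) gives 3311t ≡ 18 (mod 27), and since 17⁻¹ ≡ 8 (mod 27), t ≡ 9. Hence N ≡ 504 + 3311·9 = 30303 (mod 89397).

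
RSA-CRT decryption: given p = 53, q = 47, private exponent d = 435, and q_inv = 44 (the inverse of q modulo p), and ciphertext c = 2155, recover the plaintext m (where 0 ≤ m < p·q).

d_p = d mod (p−1) = 435 mod 52 = 19; d_q = d mod (q−1) = 21.
m₁ = c^(d_p) mod p: c ≡ 35 (mod 53), and 35^19 mod 53 = 14.
m₂ = c^(d_q) mod q: c ≡ 40 (mod 47), and 40^21 mod 47 = 23.
h = q_inv·(m₁ − m₂) mod p = 44·(14 − 23) mod 53 = 28.
m = m₂ + h·q = 23 + 28·47 = 1339.

1339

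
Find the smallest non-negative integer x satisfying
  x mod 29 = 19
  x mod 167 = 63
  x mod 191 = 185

From x ≡ 19 (mod 29) write x = 19 + 29t. Substituting into x ≡ 63 (mod 167) gives 29t ≡ 44 (mod 167), and since 29⁻¹ ≡ 144 (mod 167), t ≡ 157. Hence x ≡ 19 + 29·157 = 4572 (mod 4843).
From x ≡ 4572 (mod 4843) write x = 4572 + 4843t. Substituting into x ≡ 185 (mod 191) gives 4843t ≡ 6 (mod 191), and since 68⁻¹ ≡ 59 (mod 191), t ≡ 163. Hence x ≡ 4572 + 4843·163 = 793981 (mod 925013).

793981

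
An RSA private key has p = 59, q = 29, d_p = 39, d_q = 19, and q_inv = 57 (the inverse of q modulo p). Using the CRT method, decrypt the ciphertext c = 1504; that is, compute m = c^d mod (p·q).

m₁ = c^(d_p) mod p: c ≡ 29 (mod 59), and 29^39 mod 59 = 45.
m₂ = c^(d_q) mod q: c ≡ 25 (mod 29), and 25^19 mod 29 = 20.
h = q_inv·(m₁ − m₂) mod p = 57·(45 − 20) mod 59 = 9.
m = m₂ + h·q = 20 + 9·29 = 281.

281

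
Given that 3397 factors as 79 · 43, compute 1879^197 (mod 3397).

Mod 79: 1879 ≡ 62; by Fermat, exponent reduces to 197 mod 78 = 41; 62^41 ≡ 52 (mod 79).
Mod 43: 1879 ≡ 30; by Fermat, exponent reduces to 197 mod 42 = 29; 30^29 ≡ 5 (mod 43).
Combine by CRT: x ≡ 52 (mod 79), x ≡ 5 (mod 43) ⇒ x ≡ 1553 (mod 3397).

1553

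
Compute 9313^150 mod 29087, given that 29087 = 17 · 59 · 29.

7070

Mod 17: 9313 ≡ 14; by Fermat, exponent reduces to 150 mod 16 = 6; 14^6 ≡ 15 (mod 17).
Mod 59: 9313 ≡ 50; by Fermat, exponent reduces to 150 mod 58 = 34; 50^34 ≡ 49 (mod 59).
Mod 29: 9313 ≡ 4; by Fermat, exponent reduces to 150 mod 28 = 10; 4^10 ≡ 23 (mod 29).
Combine by CRT: x ≡ 15 (mod 17), x ≡ 49 (mod 59), x ≡ 23 (mod 29) ⇒ x ≡ 7070 (mod 29087).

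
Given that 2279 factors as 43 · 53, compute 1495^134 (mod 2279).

Mod 43: 1495 ≡ 33; by Fermat, exponent reduces to 134 mod 42 = 8; 33^8 ≡ 17 (mod 43).
Mod 53: 1495 ≡ 11; by Fermat, exponent reduces to 134 mod 52 = 30; 11^30 ≡ 13 (mod 53).
Combine by CRT: x ≡ 17 (mod 43), x ≡ 13 (mod 53) ⇒ x ≡ 490 (mod 2279).

490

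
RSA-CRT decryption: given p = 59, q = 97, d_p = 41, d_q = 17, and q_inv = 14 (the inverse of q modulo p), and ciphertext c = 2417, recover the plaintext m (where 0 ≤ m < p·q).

m₁ = c^(d_p) mod p: c ≡ 57 (mod 59), and 57^41 mod 59 = 25.
m₂ = c^(d_q) mod q: c ≡ 89 (mod 97), and 89^17 mod 97 = 89.
h = q_inv·(m₁ − m₂) mod p = 14·(25 − 89) mod 59 = 48.
m = m₂ + h·q = 89 + 48·97 = 4745.

4745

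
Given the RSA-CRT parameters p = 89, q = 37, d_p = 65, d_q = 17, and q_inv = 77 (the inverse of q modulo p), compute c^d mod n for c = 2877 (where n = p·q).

1373

m₁ = c^(d_p) mod p: c ≡ 29 (mod 89), and 29^65 mod 89 = 38.
m₂ = c^(d_q) mod q: c ≡ 28 (mod 37), and 28^17 mod 37 = 4.
h = q_inv·(m₁ − m₂) mod p = 77·(38 − 4) mod 89 = 37.
m = m₂ + h·q = 4 + 37·37 = 1373.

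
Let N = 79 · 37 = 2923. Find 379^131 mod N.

700

Mod 79: 379 ≡ 63; by Fermat, exponent reduces to 131 mod 78 = 53; 63^53 ≡ 68 (mod 79).
Mod 37: 379 ≡ 9; by Fermat, exponent reduces to 131 mod 36 = 23; 9^23 ≡ 34 (mod 37).
Combine by CRT: x ≡ 68 (mod 79), x ≡ 34 (mod 37) ⇒ x ≡ 700 (mod 2923).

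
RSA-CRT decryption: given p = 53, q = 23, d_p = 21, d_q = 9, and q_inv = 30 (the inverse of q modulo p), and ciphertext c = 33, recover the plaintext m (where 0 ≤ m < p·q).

756

m₁ = c^(d_p) mod p: c ≡ 33 (mod 53), and 33^21 mod 53 = 14.
m₂ = c^(d_q) mod q: c ≡ 10 (mod 23), and 10^9 mod 23 = 20.
h = q_inv·(m₁ − m₂) mod p = 30·(14 − 20) mod 53 = 32.
m = m₂ + h·q = 20 + 32·23 = 756.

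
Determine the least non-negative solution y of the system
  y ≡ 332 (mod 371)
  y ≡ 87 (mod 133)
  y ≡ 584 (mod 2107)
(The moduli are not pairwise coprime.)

1785213

gcd(371, 133) = 7 and 7 | (87 − 332), so the pair is consistent; merging gives y ≡ 1816 (mod 7049), where 7049 = lcm(371, 133).
gcd(7049, 2107) = 7 and 7 | (584 − 1816), so the pair is consistent; merging gives y ≡ 1785213 (mod 2121749), where 2121749 = lcm(7049, 2107).
The solution is unique modulo lcm(371, 133, 2107) = 2121749.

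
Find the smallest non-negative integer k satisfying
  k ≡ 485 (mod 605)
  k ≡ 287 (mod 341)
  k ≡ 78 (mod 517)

548615

Combine the congruences pairwise.
gcd(605, 341) = 11 and 11 | (287 − 485), so the pair is consistent; merging gives k ≡ 4720 (mod 18755), where 18755 = lcm(605, 341).
gcd(18755, 517) = 11 and 11 | (78 − 4720), so the pair is consistent; merging gives k ≡ 548615 (mod 881485), where 881485 = lcm(18755, 517).
The solution is unique modulo lcm(605, 341, 517) = 881485.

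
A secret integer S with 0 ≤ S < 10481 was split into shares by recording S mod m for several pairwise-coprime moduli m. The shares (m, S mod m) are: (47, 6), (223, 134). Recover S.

From S ≡ 6 (mod 47) write S = 6 + 47t. Substituting into S ≡ 134 (mod 223) gives 47t ≡ 128 (mod 223), and since 47⁻¹ ≡ 19 (mod 223), t ≡ 202. Hence S ≡ 6 + 47·202 = 9500 (mod 10481).

9500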